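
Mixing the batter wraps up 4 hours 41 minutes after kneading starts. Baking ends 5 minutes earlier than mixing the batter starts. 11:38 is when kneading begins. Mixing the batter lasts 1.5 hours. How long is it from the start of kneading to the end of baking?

3 h 6 min

Mixing the batter ends at 11:38 + 281 min = 16:19.
Mixing the batter starts at 16:19 − 90 min = 14:49.
Baking ends at 14:49 − 5 min = 14:44.
From 11:38 to 14:44 is 3 h 6 min.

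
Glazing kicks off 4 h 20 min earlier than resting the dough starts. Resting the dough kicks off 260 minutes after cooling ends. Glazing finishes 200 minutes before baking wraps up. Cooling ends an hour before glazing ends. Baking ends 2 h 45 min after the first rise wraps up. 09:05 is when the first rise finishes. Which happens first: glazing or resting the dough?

Baking ends at 09:05 + 165 min = 11:50.
Glazing ends at 11:50 − 200 min = 08:30.
Cooling ends at 08:30 − 60 min = 07:30.
Resting the dough starts at 07:30 + 260 min = 11:50.
Glazing starts at 11:50 − 260 min = 07:30.
Glazing starts at 07:30 and resting the dough starts at 11:50, so glazing is first.

glazing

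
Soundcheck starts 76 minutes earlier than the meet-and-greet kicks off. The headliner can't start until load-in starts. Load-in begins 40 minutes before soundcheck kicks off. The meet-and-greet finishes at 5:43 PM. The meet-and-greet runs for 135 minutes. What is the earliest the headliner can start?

The meet-and-greet starts at 5:43 PM − 135 min = 3:28 PM.
Soundcheck starts at 3:28 PM − 76 min = 2:12 PM.
Load-in starts at 2:12 PM − 40 min = 1:32 PM.
The headliner is bounded by load-in, so the earliest it can start is 1:32 PM.

1:32 PM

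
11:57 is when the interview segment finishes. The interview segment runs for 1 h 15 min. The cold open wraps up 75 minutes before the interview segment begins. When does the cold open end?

The interview segment starts at 11:57 − 75 min = 10:42.
The cold open ends at 10:42 − 75 min = 09:27.

09:27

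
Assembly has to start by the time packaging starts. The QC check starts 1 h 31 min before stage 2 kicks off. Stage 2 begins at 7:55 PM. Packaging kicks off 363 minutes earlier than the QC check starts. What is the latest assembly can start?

12:21 PM

The QC check starts at 7:55 PM − 91 min = 6:24 PM.
Packaging starts at 6:24 PM − 363 min = 12:21 PM.
Assembly is bounded by packaging, so the latest it can start is 12:21 PM.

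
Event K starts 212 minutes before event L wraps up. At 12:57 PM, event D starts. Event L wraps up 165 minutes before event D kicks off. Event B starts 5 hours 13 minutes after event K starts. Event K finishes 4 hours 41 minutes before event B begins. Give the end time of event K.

Event L ends at 12:57 PM − 165 min = 10:12 AM.
Event K starts at 10:12 AM − 212 min = 6:40 AM.
Event B starts at 6:40 AM + 313 min = 11:53 AM.
Event K ends at 11:53 AM − 281 min = 7:12 AM.

7:12 AM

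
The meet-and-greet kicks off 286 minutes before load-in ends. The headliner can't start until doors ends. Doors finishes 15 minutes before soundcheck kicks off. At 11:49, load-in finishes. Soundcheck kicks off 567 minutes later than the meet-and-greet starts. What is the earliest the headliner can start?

The meet-and-greet starts at 11:49 − 286 min = 07:03.
Soundcheck starts at 07:03 + 567 min = 16:30.
Doors ends at 16:30 − 15 min = 16:15.
The headliner is bounded by doors, so the earliest it can start is 16:15.

16:15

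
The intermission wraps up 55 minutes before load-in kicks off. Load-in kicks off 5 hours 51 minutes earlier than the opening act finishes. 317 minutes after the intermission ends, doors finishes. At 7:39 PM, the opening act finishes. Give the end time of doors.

6:10 PM

Load-in starts at 7:39 PM − 351 min = 1:48 PM.
The intermission ends at 1:48 PM − 55 min = 12:53 PM.
Doors ends at 12:53 PM + 317 min = 6:10 PM.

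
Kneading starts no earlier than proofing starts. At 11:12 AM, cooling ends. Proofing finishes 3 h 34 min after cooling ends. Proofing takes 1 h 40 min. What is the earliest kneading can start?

Proofing ends at 11:12 AM + 214 min = 2:46 PM.
Proofing starts at 2:46 PM − 100 min = 1:06 PM.
Kneading is bounded by proofing, so the earliest it can start is 1:06 PM.

1:06 PM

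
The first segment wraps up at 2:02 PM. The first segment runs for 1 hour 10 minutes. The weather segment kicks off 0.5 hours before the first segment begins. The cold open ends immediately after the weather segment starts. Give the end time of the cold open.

The first segment starts at 2:02 PM − 70 min = 12:52 PM.
The weather segment starts at 12:52 PM − 30 min = 12:22 PM.
So the cold open ends at 12:22 PM.

12:22 PM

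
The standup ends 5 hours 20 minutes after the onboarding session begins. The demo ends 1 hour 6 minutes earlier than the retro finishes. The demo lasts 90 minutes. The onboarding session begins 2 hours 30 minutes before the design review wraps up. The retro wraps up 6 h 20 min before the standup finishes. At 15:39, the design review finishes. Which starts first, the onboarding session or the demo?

the demo

The onboarding session starts at 15:39 − 150 min = 13:09.
The standup ends at 13:09 + 320 min = 18:29.
The retro ends at 18:29 − 380 min = 12:09.
The demo ends at 12:09 − 66 min = 11:03.
The demo starts at 11:03 − 90 min = 09:33.
The onboarding session starts at 13:09 and the demo starts at 09:33, so the demo is first.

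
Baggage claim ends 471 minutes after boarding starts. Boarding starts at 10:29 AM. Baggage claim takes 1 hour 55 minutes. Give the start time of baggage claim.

4:25 PM

Baggage claim ends at 10:29 AM + 471 min = 6:20 PM.
Baggage claim starts at 6:20 PM − 115 min = 4:25 PM.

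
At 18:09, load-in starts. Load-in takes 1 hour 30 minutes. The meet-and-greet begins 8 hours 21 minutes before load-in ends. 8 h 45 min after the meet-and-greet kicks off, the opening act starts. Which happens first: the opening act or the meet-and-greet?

the meet-and-greet

Load-in ends at 18:09 + 90 min = 19:39.
The meet-and-greet starts at 19:39 − 501 min = 11:18.
The opening act starts at 11:18 + 525 min = 20:03.
The opening act starts at 20:03 and the meet-and-greet starts at 11:18, so the meet-and-greet is first.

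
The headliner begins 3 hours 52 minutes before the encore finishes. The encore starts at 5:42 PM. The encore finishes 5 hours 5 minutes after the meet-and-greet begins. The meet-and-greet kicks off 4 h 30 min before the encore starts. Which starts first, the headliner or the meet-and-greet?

The meet-and-greet starts at 5:42 PM − 270 min = 1:12 PM.
The encore ends at 1:12 PM + 305 min = 6:17 PM.
The headliner starts at 6:17 PM − 232 min = 2:25 PM.
The headliner starts at 2:25 PM and the meet-and-greet starts at 1:12 PM, so the meet-and-greet is first.

the meet-and-greet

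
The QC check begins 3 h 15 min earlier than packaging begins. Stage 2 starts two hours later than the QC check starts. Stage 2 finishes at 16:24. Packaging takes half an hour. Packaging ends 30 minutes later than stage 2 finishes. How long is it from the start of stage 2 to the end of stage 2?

Packaging ends at 16:24 + 30 min = 16:54.
Packaging starts at 16:54 − 30 min = 16:24.
The QC check starts at 16:24 − 195 min = 13:09.
Stage 2 starts at 13:09 + 120 min = 15:09.
From 15:09 to 16:24 is 1 hour 15 minutes.

1 hour 15 minutes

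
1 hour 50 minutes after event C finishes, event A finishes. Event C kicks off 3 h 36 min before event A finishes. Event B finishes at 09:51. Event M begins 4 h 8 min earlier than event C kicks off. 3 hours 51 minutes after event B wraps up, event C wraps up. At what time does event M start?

Event C ends at 09:51 + 231 min = 13:42.
Event A ends at 13:42 + 110 min = 15:32.
Event C starts at 15:32 − 216 min = 11:56.
Event M starts at 11:56 − 248 min = 07:48.

07:48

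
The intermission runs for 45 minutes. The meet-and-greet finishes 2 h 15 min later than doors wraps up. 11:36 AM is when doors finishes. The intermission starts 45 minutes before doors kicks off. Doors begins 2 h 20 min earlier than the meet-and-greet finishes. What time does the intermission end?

11:31 AM

The meet-and-greet ends at 11:36 AM + 135 min = 1:51 PM.
Doors starts at 1:51 PM − 140 min = 11:31 AM.
The intermission starts at 11:31 AM − 45 min = 10:46 AM.
The intermission ends at 10:46 AM + 45 min = 11:31 AM.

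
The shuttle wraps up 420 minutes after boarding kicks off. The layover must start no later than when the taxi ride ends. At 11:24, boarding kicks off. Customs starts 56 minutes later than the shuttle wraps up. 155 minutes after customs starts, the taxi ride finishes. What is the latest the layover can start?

21:55

The shuttle ends at 11:24 + 420 min = 18:24.
Customs starts at 18:24 + 56 min = 19:20.
The taxi ride ends at 19:20 + 155 min = 21:55.
The layover is bounded by the taxi ride, so the latest it can start is 21:55.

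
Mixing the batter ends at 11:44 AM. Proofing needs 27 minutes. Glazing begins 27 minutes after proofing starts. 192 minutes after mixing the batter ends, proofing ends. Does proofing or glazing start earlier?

Proofing ends at 11:44 AM + 192 min = 2:56 PM.
Proofing starts at 2:56 PM − 27 min = 2:29 PM.
Glazing starts at 2:29 PM + 27 min = 2:56 PM.
Proofing starts at 2:29 PM and glazing starts at 2:56 PM, so proofing is first.

proofing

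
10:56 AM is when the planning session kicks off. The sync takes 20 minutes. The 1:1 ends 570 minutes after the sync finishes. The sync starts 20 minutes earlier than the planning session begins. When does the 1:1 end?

The sync starts at 10:56 AM − 20 min = 10:36 AM.
The sync ends at 10:36 AM + 20 min = 10:56 AM.
The 1:1 ends at 10:56 AM + 570 min = 8:26 PM.

8:26 PM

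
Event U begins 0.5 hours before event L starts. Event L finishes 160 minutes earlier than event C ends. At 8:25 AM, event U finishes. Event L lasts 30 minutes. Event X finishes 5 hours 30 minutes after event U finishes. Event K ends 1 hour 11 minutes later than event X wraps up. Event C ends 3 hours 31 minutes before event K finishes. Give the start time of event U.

7:55 AM

Event X ends at 8:25 AM + 330 min = 1:55 PM.
Event K ends at 1:55 PM + 71 min = 3:06 PM.
Event C ends at 3:06 PM − 211 min = 11:35 AM.
Event L ends at 11:35 AM − 160 min = 8:55 AM.
Event L starts at 8:55 AM − 30 min = 8:25 AM.
Event U starts at 8:25 AM − 30 min = 7:55 AM.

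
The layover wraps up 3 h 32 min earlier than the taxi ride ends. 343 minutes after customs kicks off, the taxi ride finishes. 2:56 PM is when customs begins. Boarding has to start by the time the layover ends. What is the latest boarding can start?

5:07 PM

The taxi ride ends at 2:56 PM + 343 min = 8:39 PM.
The layover ends at 8:39 PM − 212 min = 5:07 PM.
Boarding is bounded by the layover, so the latest it can start is 5:07 PM.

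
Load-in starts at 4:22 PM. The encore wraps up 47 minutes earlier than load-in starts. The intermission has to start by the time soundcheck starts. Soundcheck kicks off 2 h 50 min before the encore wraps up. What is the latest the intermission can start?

12:45 PM

The encore ends at 4:22 PM − 47 min = 3:35 PM.
Soundcheck starts at 3:35 PM − 170 min = 12:45 PM.
The intermission is bounded by soundcheck, so the latest it can start is 12:45 PM.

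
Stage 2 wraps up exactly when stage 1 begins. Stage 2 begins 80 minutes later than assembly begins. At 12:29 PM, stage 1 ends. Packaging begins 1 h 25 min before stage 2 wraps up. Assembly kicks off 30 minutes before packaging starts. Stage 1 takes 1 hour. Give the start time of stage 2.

Stage 1 starts at 12:29 PM − 60 min = 11:29 AM.
So stage 2 ends at 11:29 AM.
Packaging starts at 11:29 AM − 85 min = 10:04 AM.
Assembly starts at 10:04 AM − 30 min = 9:34 AM.
Stage 2 starts at 9:34 AM + 80 min = 10:54 AM.

10:54 AM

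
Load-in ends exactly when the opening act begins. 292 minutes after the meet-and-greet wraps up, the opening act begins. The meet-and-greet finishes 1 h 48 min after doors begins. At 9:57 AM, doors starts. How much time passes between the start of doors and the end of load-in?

The meet-and-greet ends at 9:57 AM + 108 min = 11:45 AM.
The opening act starts at 11:45 AM + 292 min = 4:37 PM.
So load-in ends at 4:37 PM.
From 9:57 AM to 4:37 PM is 6 h 40 min.

6 h 40 min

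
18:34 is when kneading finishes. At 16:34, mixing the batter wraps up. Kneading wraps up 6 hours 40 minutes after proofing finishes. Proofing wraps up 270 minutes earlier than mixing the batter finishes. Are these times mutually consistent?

No

Proofing ends at 16:34 − 270 min = 12:04.
Kneading ends at 12:04 + 400 min = 18:44.
But kneading is also said to end at 18:34 — a 10-minute conflict.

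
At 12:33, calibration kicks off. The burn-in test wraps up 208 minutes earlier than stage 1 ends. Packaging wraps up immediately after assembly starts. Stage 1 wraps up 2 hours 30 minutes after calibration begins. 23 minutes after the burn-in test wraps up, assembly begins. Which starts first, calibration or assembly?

assembly

Stage 1 ends at 12:33 + 150 min = 15:03.
The burn-in test ends at 15:03 − 208 min = 11:35.
Assembly starts at 11:35 + 23 min = 11:58.
Calibration starts at 12:33 and assembly starts at 11:58, so assembly is first.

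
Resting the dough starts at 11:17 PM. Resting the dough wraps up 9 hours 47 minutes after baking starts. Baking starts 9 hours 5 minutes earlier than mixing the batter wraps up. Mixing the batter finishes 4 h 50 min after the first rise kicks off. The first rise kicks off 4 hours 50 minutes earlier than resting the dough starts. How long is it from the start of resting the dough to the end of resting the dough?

42 minutes

The first rise starts at 11:17 PM − 290 min = 6:27 PM.
Mixing the batter ends at 6:27 PM + 290 min = 11:17 PM.
Baking starts at 11:17 PM − 545 min = 2:12 PM.
Resting the dough ends at 2:12 PM + 587 min = 11:59 PM.
From 11:17 PM to 11:59 PM is 42 minutes.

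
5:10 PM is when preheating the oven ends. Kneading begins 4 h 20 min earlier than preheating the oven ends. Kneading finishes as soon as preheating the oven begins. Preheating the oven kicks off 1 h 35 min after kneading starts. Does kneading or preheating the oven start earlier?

Kneading starts at 5:10 PM − 260 min = 12:50 PM.
Preheating the oven starts at 12:50 PM + 95 min = 2:25 PM.
Kneading starts at 12:50 PM and preheating the oven starts at 2:25 PM, so kneading is first.

kneading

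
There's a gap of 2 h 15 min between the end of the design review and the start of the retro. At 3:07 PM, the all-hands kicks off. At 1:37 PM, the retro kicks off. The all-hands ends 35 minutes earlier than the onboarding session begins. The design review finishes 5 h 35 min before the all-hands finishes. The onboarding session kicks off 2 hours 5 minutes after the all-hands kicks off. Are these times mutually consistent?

No

The onboarding session starts at 3:07 PM + 125 min = 5:12 PM.
The all-hands ends at 5:12 PM − 35 min = 4:37 PM.
The design review ends at 4:37 PM − 335 min = 11:02 AM.
The retro starts at 11:02 AM + 135 min = 1:17 PM.
But the retro is also said to start at 1:37 PM — a 20-minute conflict.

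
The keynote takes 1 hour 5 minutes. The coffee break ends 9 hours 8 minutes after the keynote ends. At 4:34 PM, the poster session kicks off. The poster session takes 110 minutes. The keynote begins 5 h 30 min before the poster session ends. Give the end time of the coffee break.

11:07 PM

The poster session ends at 4:34 PM + 110 min = 6:24 PM.
The keynote starts at 6:24 PM − 330 min = 12:54 PM.
The keynote ends at 12:54 PM + 65 min = 1:59 PM.
The coffee break ends at 1:59 PM + 548 min = 11:07 PM.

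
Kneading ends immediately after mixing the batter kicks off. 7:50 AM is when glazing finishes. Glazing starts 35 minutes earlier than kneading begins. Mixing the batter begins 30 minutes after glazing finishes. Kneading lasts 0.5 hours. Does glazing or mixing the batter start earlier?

glazing

Mixing the batter starts at 7:50 AM + 30 min = 8:20 AM.
So kneading ends at 8:20 AM.
Kneading starts at 8:20 AM − 30 min = 7:50 AM.
Glazing starts at 7:50 AM − 35 min = 7:15 AM.
Glazing starts at 7:15 AM and mixing the batter starts at 8:20 AM, so glazing is first.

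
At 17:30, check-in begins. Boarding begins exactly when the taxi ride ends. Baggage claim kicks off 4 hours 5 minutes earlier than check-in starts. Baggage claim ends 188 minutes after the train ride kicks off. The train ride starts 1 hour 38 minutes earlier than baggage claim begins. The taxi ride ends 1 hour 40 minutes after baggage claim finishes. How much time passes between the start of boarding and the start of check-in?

Baggage claim starts at 17:30 − 245 min = 13:25.
The train ride starts at 13:25 − 98 min = 11:47.
Baggage claim ends at 11:47 + 188 min = 14:55.
The taxi ride ends at 14:55 + 100 min = 16:35.
So boarding starts at 16:35.
From 16:35 to 17:30 is 55 minutes.

55 minutes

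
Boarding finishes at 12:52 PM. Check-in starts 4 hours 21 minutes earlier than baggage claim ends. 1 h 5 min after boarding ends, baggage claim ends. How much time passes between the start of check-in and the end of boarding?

3 hours 16 minutes

Baggage claim ends at 12:52 PM + 65 min = 1:57 PM.
Check-in starts at 1:57 PM − 261 min = 9:36 AM.
From 9:36 AM to 12:52 PM is 3 hours 16 minutes.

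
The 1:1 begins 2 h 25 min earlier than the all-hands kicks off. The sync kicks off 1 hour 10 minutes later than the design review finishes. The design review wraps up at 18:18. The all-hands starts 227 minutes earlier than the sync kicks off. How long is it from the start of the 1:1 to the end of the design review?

The sync starts at 18:18 + 70 min = 19:28.
The all-hands starts at 19:28 − 227 min = 15:41.
The 1:1 starts at 15:41 − 145 min = 13:16.
From 13:16 to 18:18 is 5 hours 2 minutes.

5 hours 2 minutes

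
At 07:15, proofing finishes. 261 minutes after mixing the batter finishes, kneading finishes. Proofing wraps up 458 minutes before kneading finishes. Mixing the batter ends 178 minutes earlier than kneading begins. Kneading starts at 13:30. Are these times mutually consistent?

Yes

Mixing the batter ends at 13:30 − 178 min = 10:32.
Kneading ends at 10:32 + 261 min = 14:53.
Proofing ends at 14:53 − 458 min = 07:15.
That matches the stated 07:15, so the schedule is consistent.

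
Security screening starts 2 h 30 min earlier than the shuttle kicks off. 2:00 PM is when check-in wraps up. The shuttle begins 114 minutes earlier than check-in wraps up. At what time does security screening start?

The shuttle starts at 2:00 PM − 114 min = 12:06 PM.
Security screening starts at 12:06 PM − 150 min = 9:36 AM.

9:36 AM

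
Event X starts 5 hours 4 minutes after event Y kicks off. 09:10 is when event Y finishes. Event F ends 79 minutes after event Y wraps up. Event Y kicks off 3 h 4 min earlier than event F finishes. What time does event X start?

Event F ends at 09:10 + 79 min = 10:29.
Event Y starts at 10:29 − 184 min = 07:25.
Event X starts at 07:25 + 304 min = 12:29.

12:29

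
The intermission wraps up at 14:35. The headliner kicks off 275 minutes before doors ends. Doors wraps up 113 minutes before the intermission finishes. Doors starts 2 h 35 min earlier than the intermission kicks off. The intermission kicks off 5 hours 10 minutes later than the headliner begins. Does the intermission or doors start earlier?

Doors ends at 14:35 − 113 min = 12:42.
The headliner starts at 12:42 − 275 min = 08:07.
The intermission starts at 08:07 + 310 min = 13:17.
Doors starts at 13:17 − 155 min = 10:42.
The intermission starts at 13:17 and doors starts at 10:42, so doors is first.

doors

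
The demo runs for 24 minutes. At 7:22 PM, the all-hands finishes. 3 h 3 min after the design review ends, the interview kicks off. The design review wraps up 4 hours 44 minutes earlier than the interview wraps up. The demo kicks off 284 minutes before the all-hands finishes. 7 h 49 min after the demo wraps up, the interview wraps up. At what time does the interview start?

The demo starts at 7:22 PM − 284 min = 2:38 PM.
The demo ends at 2:38 PM + 24 min = 3:02 PM.
The interview ends at 3:02 PM + 469 min = 10:51 PM.
The design review ends at 10:51 PM − 284 min = 6:07 PM.
The interview starts at 6:07 PM + 183 min = 9:10 PM.

9:10 PM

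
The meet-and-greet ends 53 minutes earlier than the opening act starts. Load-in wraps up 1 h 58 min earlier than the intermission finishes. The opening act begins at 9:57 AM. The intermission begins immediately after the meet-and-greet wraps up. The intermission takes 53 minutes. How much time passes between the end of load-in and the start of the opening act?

118 minutes

The meet-and-greet ends at 9:57 AM − 53 min = 9:04 AM.
So the intermission starts at 9:04 AM.
The intermission ends at 9:04 AM + 53 min = 9:57 AM.
Load-in ends at 9:57 AM − 118 min = 7:59 AM.
From 7:59 AM to 9:57 AM is 118 minutes.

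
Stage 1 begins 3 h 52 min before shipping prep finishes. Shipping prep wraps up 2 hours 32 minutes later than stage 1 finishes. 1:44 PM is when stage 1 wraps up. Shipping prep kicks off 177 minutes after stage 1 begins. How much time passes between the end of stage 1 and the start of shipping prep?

1 h 37 min

Shipping prep ends at 1:44 PM + 152 min = 4:16 PM.
Stage 1 starts at 4:16 PM − 232 min = 12:24 PM.
Shipping prep starts at 12:24 PM + 177 min = 3:21 PM.
From 1:44 PM to 3:21 PM is 1 h 37 min.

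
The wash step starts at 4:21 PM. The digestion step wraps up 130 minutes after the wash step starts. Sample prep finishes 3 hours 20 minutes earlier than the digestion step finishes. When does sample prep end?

The digestion step ends at 4:21 PM + 130 min = 6:31 PM.
Sample prep ends at 6:31 PM − 200 min = 3:11 PM.

3:11 PM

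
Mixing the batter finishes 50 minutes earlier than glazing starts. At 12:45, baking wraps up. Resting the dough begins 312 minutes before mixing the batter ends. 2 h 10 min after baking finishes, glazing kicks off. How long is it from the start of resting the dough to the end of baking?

Glazing starts at 12:45 + 130 min = 14:55.
Mixing the batter ends at 14:55 − 50 min = 14:05.
Resting the dough starts at 14:05 − 312 min = 08:53.
From 08:53 to 12:45 is 232 minutes.

232 minutes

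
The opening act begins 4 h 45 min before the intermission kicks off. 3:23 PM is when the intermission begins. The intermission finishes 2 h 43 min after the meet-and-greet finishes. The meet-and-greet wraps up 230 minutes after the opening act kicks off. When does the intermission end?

The opening act starts at 3:23 PM − 285 min = 10:38 AM.
The meet-and-greet ends at 10:38 AM + 230 min = 2:28 PM.
The intermission ends at 2:28 PM + 163 min = 5:11 PM.

5:11 PM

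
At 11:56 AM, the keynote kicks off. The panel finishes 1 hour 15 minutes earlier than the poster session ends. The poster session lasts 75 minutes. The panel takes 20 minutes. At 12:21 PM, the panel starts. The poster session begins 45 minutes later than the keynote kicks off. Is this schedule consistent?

Yes

The poster session starts at 11:56 AM + 45 min = 12:41 PM.
The poster session ends at 12:41 PM + 75 min = 1:56 PM.
The panel ends at 1:56 PM − 75 min = 12:41 PM.
The panel starts at 12:41 PM − 20 min = 12:21 PM.
That matches the stated 12:21 PM, so the schedule is consistent.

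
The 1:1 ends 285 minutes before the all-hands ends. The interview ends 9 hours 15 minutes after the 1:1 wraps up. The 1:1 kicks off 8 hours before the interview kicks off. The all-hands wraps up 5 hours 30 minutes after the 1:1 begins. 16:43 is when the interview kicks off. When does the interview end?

18:43

The 1:1 starts at 16:43 − 480 min = 08:43.
The all-hands ends at 08:43 + 330 min = 14:13.
The 1:1 ends at 14:13 − 285 min = 09:28.
The interview ends at 09:28 + 555 min = 18:43.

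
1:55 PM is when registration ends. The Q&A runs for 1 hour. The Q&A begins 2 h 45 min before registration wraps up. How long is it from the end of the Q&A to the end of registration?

The Q&A starts at 1:55 PM − 165 min = 11:10 AM.
The Q&A ends at 11:10 AM + 60 min = 12:10 PM.
From 12:10 PM to 1:55 PM is 1 hour 45 minutes.

1 hour 45 minutes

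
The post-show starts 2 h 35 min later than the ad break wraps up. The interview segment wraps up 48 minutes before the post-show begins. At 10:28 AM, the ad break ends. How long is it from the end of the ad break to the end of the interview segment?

107 minutes

The post-show starts at 10:28 AM + 155 min = 1:03 PM.
The interview segment ends at 1:03 PM − 48 min = 12:15 PM.
From 10:28 AM to 12:15 PM is 107 minutes.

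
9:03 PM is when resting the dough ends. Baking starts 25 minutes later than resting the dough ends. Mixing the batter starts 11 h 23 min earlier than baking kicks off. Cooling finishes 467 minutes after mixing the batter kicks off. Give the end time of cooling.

5:52 PM

Baking starts at 9:03 PM + 25 min = 9:28 PM.
Mixing the batter starts at 9:28 PM − 683 min = 10:05 AM.
Cooling ends at 10:05 AM + 467 min = 5:52 PM.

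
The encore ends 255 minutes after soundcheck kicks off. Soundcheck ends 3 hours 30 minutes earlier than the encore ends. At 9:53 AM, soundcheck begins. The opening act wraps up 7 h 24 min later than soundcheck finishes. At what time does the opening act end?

The encore ends at 9:53 AM + 255 min = 2:08 PM.
Soundcheck ends at 2:08 PM − 210 min = 10:38 AM.
The opening act ends at 10:38 AM + 444 min = 6:02 PM.

6:02 PM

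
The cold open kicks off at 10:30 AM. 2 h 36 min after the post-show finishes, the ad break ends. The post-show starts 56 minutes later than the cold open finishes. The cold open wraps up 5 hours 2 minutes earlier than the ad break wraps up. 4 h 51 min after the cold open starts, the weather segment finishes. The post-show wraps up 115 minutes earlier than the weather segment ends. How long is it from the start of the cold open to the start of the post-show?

The weather segment ends at 10:30 AM + 291 min = 3:21 PM.
The post-show ends at 3:21 PM − 115 min = 1:26 PM.
The ad break ends at 1:26 PM + 156 min = 4:02 PM.
The cold open ends at 4:02 PM − 302 min = 11:00 AM.
The post-show starts at 11:00 AM + 56 min = 11:56 AM.
From 10:30 AM to 11:56 AM is 1 hour 26 minutes.

1 hour 26 minutes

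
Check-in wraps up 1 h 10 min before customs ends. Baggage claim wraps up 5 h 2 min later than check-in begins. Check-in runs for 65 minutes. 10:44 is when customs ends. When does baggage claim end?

13:31

Check-in ends at 10:44 − 70 min = 09:34.
Check-in starts at 09:34 − 65 min = 08:29.
Baggage claim ends at 08:29 + 302 min = 13:31.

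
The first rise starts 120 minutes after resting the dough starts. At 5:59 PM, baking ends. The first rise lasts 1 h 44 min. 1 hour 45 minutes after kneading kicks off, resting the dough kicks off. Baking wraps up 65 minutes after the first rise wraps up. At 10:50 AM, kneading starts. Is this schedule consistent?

Resting the dough starts at 10:50 AM + 105 min = 12:35 PM.
The first rise starts at 12:35 PM + 120 min = 2:35 PM.
The first rise ends at 2:35 PM + 104 min = 4:19 PM.
Baking ends at 4:19 PM + 65 min = 5:24 PM.
But baking is also said to end at 5:59 PM — a 35-minute conflict.

No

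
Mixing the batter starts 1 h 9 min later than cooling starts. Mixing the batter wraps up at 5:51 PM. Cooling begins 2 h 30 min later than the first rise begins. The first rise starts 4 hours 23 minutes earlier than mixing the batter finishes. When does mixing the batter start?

5:07 PM

The first rise starts at 5:51 PM − 263 min = 1:28 PM.
Cooling starts at 1:28 PM + 150 min = 3:58 PM.
Mixing the batter starts at 3:58 PM + 69 min = 5:07 PM.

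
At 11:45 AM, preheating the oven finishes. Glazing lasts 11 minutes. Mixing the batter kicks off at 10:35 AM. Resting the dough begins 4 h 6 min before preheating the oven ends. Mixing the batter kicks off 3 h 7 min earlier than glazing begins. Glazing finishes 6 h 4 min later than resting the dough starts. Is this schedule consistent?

No

Resting the dough starts at 11:45 AM − 246 min = 7:39 AM.
Glazing ends at 7:39 AM + 364 min = 1:43 PM.
Glazing starts at 1:43 PM − 11 min = 1:32 PM.
Mixing the batter starts at 1:32 PM − 187 min = 10:25 AM.
But mixing the batter is also said to start at 10:35 AM — a 10-minute conflict.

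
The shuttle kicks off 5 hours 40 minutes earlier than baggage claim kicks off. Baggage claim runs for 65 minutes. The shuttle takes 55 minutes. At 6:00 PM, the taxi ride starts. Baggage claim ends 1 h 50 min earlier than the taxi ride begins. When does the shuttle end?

Baggage claim ends at 6:00 PM − 110 min = 4:10 PM.
Baggage claim starts at 4:10 PM − 65 min = 3:05 PM.
The shuttle starts at 3:05 PM − 340 min = 9:25 AM.
The shuttle ends at 9:25 AM + 55 min = 10:20 AM.

10:20 AM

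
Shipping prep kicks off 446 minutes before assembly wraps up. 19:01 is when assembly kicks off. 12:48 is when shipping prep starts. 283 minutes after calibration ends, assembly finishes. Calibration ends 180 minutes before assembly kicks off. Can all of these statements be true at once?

No

Calibration ends at 19:01 − 180 min = 16:01.
Assembly ends at 16:01 + 283 min = 20:44.
Shipping prep starts at 20:44 − 446 min = 13:18.
But shipping prep is also said to start at 12:48 — a 30-minute conflict.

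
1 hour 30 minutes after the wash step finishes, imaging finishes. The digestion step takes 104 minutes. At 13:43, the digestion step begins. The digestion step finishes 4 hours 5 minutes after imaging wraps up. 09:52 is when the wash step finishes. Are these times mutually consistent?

Imaging ends at 09:52 + 90 min = 11:22.
The digestion step ends at 11:22 + 245 min = 15:27.
The digestion step starts at 15:27 − 104 min = 13:43.
That matches the stated 13:43, so the schedule is consistent.

Yes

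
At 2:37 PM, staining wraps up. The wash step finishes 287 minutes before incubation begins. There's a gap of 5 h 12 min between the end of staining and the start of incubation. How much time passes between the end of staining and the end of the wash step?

Incubation starts at 2:37 PM + 312 min = 7:49 PM.
The wash step ends at 7:49 PM − 287 min = 3:02 PM.
From 2:37 PM to 3:02 PM is 25 minutes.

25 minutes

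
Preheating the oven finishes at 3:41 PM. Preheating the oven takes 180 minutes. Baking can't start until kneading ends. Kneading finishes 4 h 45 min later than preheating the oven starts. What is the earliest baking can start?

5:26 PM

Preheating the oven starts at 3:41 PM − 180 min = 12:41 PM.
Kneading ends at 12:41 PM + 285 min = 5:26 PM.
Baking is bounded by kneading, so the earliest it can start is 5:26 PM.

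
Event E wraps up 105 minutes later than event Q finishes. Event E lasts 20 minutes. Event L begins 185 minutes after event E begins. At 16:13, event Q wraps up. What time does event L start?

Event E ends at 16:13 + 105 min = 17:58.
Event E starts at 17:58 − 20 min = 17:38.
Event L starts at 17:38 + 185 min = 20:43.

20:43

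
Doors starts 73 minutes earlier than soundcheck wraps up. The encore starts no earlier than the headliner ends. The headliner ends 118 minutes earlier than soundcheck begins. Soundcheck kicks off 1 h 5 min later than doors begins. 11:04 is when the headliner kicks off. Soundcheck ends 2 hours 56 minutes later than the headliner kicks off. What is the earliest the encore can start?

11:54

Soundcheck ends at 11:04 + 176 min = 14:00.
Doors starts at 14:00 − 73 min = 12:47.
Soundcheck starts at 12:47 + 65 min = 13:52.
The headliner ends at 13:52 − 118 min = 11:54.
The encore is bounded by the headliner, so the earliest it can start is 11:54.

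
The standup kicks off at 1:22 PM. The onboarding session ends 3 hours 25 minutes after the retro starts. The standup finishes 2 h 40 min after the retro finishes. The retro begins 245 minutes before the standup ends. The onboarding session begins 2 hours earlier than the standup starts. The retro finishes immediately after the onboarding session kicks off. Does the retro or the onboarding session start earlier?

the retro

The onboarding session starts at 1:22 PM − 120 min = 11:22 AM.
So the retro ends at 11:22 AM.
The standup ends at 11:22 AM + 160 min = 2:02 PM.
The retro starts at 2:02 PM − 245 min = 9:57 AM.
The retro starts at 9:57 AM and the onboarding session starts at 11:22 AM, so the retro is first.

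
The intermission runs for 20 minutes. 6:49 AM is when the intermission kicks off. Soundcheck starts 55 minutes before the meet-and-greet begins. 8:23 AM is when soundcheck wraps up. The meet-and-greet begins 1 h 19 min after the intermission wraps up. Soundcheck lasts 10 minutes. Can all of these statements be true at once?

The intermission ends at 6:49 AM + 20 min = 7:09 AM.
The meet-and-greet starts at 7:09 AM + 79 min = 8:28 AM.
Soundcheck starts at 8:28 AM − 55 min = 7:33 AM.
Soundcheck ends at 7:33 AM + 10 min = 7:43 AM.
But soundcheck is also said to end at 8:23 AM — a 40-minute conflict.

No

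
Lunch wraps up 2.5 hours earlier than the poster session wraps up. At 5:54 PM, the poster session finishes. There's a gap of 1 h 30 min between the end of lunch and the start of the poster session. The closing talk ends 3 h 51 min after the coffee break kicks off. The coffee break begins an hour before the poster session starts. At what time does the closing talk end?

Lunch ends at 5:54 PM − 150 min = 3:24 PM.
The poster session starts at 3:24 PM + 90 min = 4:54 PM.
The coffee break starts at 4:54 PM − 60 min = 3:54 PM.
The closing talk ends at 3:54 PM + 231 min = 7:45 PM.

7:45 PM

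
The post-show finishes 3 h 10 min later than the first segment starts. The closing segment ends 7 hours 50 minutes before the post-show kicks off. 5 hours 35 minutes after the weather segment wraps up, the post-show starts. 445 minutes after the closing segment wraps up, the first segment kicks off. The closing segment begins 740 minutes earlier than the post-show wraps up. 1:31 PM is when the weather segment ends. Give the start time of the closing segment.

9:31 AM

The post-show starts at 1:31 PM + 335 min = 7:06 PM.
The closing segment ends at 7:06 PM − 470 min = 11:16 AM.
The first segment starts at 11:16 AM + 445 min = 6:41 PM.
The post-show ends at 6:41 PM + 190 min = 9:51 PM.
The closing segment starts at 9:51 PM − 740 min = 9:31 AM.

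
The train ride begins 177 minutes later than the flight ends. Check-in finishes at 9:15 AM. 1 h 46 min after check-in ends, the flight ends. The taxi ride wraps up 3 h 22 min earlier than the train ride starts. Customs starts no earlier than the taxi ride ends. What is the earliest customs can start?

10:36 AM

The flight ends at 9:15 AM + 106 min = 11:01 AM.
The train ride starts at 11:01 AM + 177 min = 1:58 PM.
The taxi ride ends at 1:58 PM − 202 min = 10:36 AM.
Customs is bounded by the taxi ride, so the earliest it can start is 10:36 AM.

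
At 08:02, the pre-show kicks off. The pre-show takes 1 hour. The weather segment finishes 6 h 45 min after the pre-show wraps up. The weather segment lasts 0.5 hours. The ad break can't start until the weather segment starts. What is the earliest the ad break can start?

The pre-show ends at 08:02 + 60 min = 09:02.
The weather segment ends at 09:02 + 405 min = 15:47.
The weather segment starts at 15:47 − 30 min = 15:17.
The ad break is bounded by the weather segment, so the earliest it can start is 15:17.

15:17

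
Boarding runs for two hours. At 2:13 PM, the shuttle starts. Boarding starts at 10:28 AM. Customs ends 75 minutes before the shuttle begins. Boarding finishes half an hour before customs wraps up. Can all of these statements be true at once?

Yes

Customs ends at 2:13 PM − 75 min = 12:58 PM.
Boarding ends at 12:58 PM − 30 min = 12:28 PM.
Boarding starts at 12:28 PM − 120 min = 10:28 AM.
That matches the stated 10:28 AM, so the schedule is consistent.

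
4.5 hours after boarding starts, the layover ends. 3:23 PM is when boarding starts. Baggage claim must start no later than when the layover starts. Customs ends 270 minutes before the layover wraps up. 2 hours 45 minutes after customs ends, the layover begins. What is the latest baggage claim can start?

6:08 PM

The layover ends at 3:23 PM + 270 min = 7:53 PM.
Customs ends at 7:53 PM − 270 min = 3:23 PM.
The layover starts at 3:23 PM + 165 min = 6:08 PM.
Baggage claim is bounded by the layover, so the latest it can start is 6:08 PM.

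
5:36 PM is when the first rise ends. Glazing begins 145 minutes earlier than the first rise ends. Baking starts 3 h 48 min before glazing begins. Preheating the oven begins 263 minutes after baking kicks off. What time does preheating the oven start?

3:46 PM

Glazing starts at 5:36 PM − 145 min = 3:11 PM.
Baking starts at 3:11 PM − 228 min = 11:23 AM.
Preheating the oven starts at 11:23 AM + 263 min = 3:46 PM.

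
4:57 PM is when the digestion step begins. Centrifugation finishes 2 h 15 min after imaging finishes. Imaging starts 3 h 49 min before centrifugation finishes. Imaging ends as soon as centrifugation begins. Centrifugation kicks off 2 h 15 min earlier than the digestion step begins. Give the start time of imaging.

Centrifugation starts at 4:57 PM − 135 min = 2:42 PM.
So imaging ends at 2:42 PM.
Centrifugation ends at 2:42 PM + 135 min = 4:57 PM.
Imaging starts at 4:57 PM − 229 min = 1:08 PM.

1:08 PM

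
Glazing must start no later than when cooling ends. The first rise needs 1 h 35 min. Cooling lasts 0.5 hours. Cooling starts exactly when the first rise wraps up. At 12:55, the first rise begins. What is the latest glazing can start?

The first rise ends at 12:55 + 95 min = 14:30.
So cooling starts at 14:30.
Cooling ends at 14:30 + 30 min = 15:00.
Glazing is bounded by cooling, so the latest it can start is 15:00.

15:00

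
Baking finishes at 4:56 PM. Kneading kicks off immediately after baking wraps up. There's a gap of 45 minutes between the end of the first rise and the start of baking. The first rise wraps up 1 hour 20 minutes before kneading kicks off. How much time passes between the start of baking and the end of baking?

Kneading starts at 4:56 PM.
The first rise ends at 4:56 PM − 80 min = 3:36 PM.
Baking starts at 3:36 PM + 45 min = 4:21 PM.
From 4:21 PM to 4:56 PM is 35 minutes.

35 minutes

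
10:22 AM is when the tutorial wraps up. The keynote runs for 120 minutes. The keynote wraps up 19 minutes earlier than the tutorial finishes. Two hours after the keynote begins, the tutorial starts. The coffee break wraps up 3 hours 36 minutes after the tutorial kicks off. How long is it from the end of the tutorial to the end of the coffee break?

197 minutes

The keynote ends at 10:22 AM − 19 min = 10:03 AM.
The keynote starts at 10:03 AM − 120 min = 8:03 AM.
The tutorial starts at 8:03 AM + 120 min = 10:03 AM.
The coffee break ends at 10:03 AM + 216 min = 1:39 PM.
From 10:22 AM to 1:39 PM is 197 minutes.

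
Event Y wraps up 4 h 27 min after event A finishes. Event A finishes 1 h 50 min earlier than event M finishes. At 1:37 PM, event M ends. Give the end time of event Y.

4:14 PM

Event A ends at 1:37 PM − 110 min = 11:47 AM.
Event Y ends at 11:47 AM + 267 min = 4:14 PM.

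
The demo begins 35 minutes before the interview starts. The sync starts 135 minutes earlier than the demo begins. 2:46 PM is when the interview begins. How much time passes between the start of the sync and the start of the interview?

2 hours 50 minutes

The demo starts at 2:46 PM − 35 min = 2:11 PM.
The sync starts at 2:11 PM − 135 min = 11:56 AM.
From 11:56 AM to 2:46 PM is 2 hours 50 minutes.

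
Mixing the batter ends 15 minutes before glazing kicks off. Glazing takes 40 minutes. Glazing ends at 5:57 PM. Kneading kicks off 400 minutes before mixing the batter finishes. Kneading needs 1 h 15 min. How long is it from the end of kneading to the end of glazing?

6 h 20 min

Glazing starts at 5:57 PM − 40 min = 5:17 PM.
Mixing the batter ends at 5:17 PM − 15 min = 5:02 PM.
Kneading starts at 5:02 PM − 400 min = 10:22 AM.
Kneading ends at 10:22 AM + 75 min = 11:37 AM.
From 11:37 AM to 5:57 PM is 6 h 20 min.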